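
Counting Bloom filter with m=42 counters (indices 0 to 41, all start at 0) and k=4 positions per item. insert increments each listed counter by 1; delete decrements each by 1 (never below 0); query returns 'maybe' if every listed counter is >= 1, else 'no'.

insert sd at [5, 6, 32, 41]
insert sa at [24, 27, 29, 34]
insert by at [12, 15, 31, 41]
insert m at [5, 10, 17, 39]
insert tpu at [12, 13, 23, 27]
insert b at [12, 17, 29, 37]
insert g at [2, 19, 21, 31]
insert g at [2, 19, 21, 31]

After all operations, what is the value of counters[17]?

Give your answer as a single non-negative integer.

Answer: 2

Derivation:
Step 1: insert sd at [5, 6, 32, 41] -> counters=[0,0,0,0,0,1,1,0,0,0,0,0,0,0,0,0,0,0,0,0,0,0,0,0,0,0,0,0,0,0,0,0,1,0,0,0,0,0,0,0,0,1]
Step 2: insert sa at [24, 27, 29, 34] -> counters=[0,0,0,0,0,1,1,0,0,0,0,0,0,0,0,0,0,0,0,0,0,0,0,0,1,0,0,1,0,1,0,0,1,0,1,0,0,0,0,0,0,1]
Step 3: insert by at [12, 15, 31, 41] -> counters=[0,0,0,0,0,1,1,0,0,0,0,0,1,0,0,1,0,0,0,0,0,0,0,0,1,0,0,1,0,1,0,1,1,0,1,0,0,0,0,0,0,2]
Step 4: insert m at [5, 10, 17, 39] -> counters=[0,0,0,0,0,2,1,0,0,0,1,0,1,0,0,1,0,1,0,0,0,0,0,0,1,0,0,1,0,1,0,1,1,0,1,0,0,0,0,1,0,2]
Step 5: insert tpu at [12, 13, 23, 27] -> counters=[0,0,0,0,0,2,1,0,0,0,1,0,2,1,0,1,0,1,0,0,0,0,0,1,1,0,0,2,0,1,0,1,1,0,1,0,0,0,0,1,0,2]
Step 6: insert b at [12, 17, 29, 37] -> counters=[0,0,0,0,0,2,1,0,0,0,1,0,3,1,0,1,0,2,0,0,0,0,0,1,1,0,0,2,0,2,0,1,1,0,1,0,0,1,0,1,0,2]
Step 7: insert g at [2, 19, 21, 31] -> counters=[0,0,1,0,0,2,1,0,0,0,1,0,3,1,0,1,0,2,0,1,0,1,0,1,1,0,0,2,0,2,0,2,1,0,1,0,0,1,0,1,0,2]
Step 8: insert g at [2, 19, 21, 31] -> counters=[0,0,2,0,0,2,1,0,0,0,1,0,3,1,0,1,0,2,0,2,0,2,0,1,1,0,0,2,0,2,0,3,1,0,1,0,0,1,0,1,0,2]
Final counters=[0,0,2,0,0,2,1,0,0,0,1,0,3,1,0,1,0,2,0,2,0,2,0,1,1,0,0,2,0,2,0,3,1,0,1,0,0,1,0,1,0,2] -> counters[17]=2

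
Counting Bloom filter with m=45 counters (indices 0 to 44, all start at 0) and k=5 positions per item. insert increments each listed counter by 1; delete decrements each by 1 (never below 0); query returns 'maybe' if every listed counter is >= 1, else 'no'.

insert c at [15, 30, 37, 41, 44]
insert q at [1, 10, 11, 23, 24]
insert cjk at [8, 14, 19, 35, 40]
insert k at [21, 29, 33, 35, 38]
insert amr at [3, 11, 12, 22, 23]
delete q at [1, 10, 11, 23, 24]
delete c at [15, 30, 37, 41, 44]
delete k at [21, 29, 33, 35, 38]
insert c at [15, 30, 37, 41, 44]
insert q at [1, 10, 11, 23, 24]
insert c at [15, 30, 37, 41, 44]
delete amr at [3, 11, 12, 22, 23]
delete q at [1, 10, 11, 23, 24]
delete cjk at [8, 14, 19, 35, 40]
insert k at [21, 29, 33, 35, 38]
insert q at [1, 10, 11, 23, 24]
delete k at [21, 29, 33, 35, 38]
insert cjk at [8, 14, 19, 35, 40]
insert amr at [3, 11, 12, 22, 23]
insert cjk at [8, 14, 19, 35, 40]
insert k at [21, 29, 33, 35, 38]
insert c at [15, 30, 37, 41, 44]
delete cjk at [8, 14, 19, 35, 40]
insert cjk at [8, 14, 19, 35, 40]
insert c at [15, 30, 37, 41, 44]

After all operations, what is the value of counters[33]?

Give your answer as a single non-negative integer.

Step 1: insert c at [15, 30, 37, 41, 44] -> counters=[0,0,0,0,0,0,0,0,0,0,0,0,0,0,0,1,0,0,0,0,0,0,0,0,0,0,0,0,0,0,1,0,0,0,0,0,0,1,0,0,0,1,0,0,1]
Step 2: insert q at [1, 10, 11, 23, 24] -> counters=[0,1,0,0,0,0,0,0,0,0,1,1,0,0,0,1,0,0,0,0,0,0,0,1,1,0,0,0,0,0,1,0,0,0,0,0,0,1,0,0,0,1,0,0,1]
Step 3: insert cjk at [8, 14, 19, 35, 40] -> counters=[0,1,0,0,0,0,0,0,1,0,1,1,0,0,1,1,0,0,0,1,0,0,0,1,1,0,0,0,0,0,1,0,0,0,0,1,0,1,0,0,1,1,0,0,1]
Step 4: insert k at [21, 29, 33, 35, 38] -> counters=[0,1,0,0,0,0,0,0,1,0,1,1,0,0,1,1,0,0,0,1,0,1,0,1,1,0,0,0,0,1,1,0,0,1,0,2,0,1,1,0,1,1,0,0,1]
Step 5: insert amr at [3, 11, 12, 22, 23] -> counters=[0,1,0,1,0,0,0,0,1,0,1,2,1,0,1,1,0,0,0,1,0,1,1,2,1,0,0,0,0,1,1,0,0,1,0,2,0,1,1,0,1,1,0,0,1]
Step 6: delete q at [1, 10, 11, 23, 24] -> counters=[0,0,0,1,0,0,0,0,1,0,0,1,1,0,1,1,0,0,0,1,0,1,1,1,0,0,0,0,0,1,1,0,0,1,0,2,0,1,1,0,1,1,0,0,1]
Step 7: delete c at [15, 30, 37, 41, 44] -> counters=[0,0,0,1,0,0,0,0,1,0,0,1,1,0,1,0,0,0,0,1,0,1,1,1,0,0,0,0,0,1,0,0,0,1,0,2,0,0,1,0,1,0,0,0,0]
Step 8: delete k at [21, 29, 33, 35, 38] -> counters=[0,0,0,1,0,0,0,0,1,0,0,1,1,0,1,0,0,0,0,1,0,0,1,1,0,0,0,0,0,0,0,0,0,0,0,1,0,0,0,0,1,0,0,0,0]
Step 9: insert c at [15, 30, 37, 41, 44] -> counters=[0,0,0,1,0,0,0,0,1,0,0,1,1,0,1,1,0,0,0,1,0,0,1,1,0,0,0,0,0,0,1,0,0,0,0,1,0,1,0,0,1,1,0,0,1]
Step 10: insert q at [1, 10, 11, 23, 24] -> counters=[0,1,0,1,0,0,0,0,1,0,1,2,1,0,1,1,0,0,0,1,0,0,1,2,1,0,0,0,0,0,1,0,0,0,0,1,0,1,0,0,1,1,0,0,1]
Step 11: insert c at [15, 30, 37, 41, 44] -> counters=[0,1,0,1,0,0,0,0,1,0,1,2,1,0,1,2,0,0,0,1,0,0,1,2,1,0,0,0,0,0,2,0,0,0,0,1,0,2,0,0,1,2,0,0,2]
Step 12: delete amr at [3, 11, 12, 22, 23] -> counters=[0,1,0,0,0,0,0,0,1,0,1,1,0,0,1,2,0,0,0,1,0,0,0,1,1,0,0,0,0,0,2,0,0,0,0,1,0,2,0,0,1,2,0,0,2]
Step 13: delete q at [1, 10, 11, 23, 24] -> counters=[0,0,0,0,0,0,0,0,1,0,0,0,0,0,1,2,0,0,0,1,0,0,0,0,0,0,0,0,0,0,2,0,0,0,0,1,0,2,0,0,1,2,0,0,2]
Step 14: delete cjk at [8, 14, 19, 35, 40] -> counters=[0,0,0,0,0,0,0,0,0,0,0,0,0,0,0,2,0,0,0,0,0,0,0,0,0,0,0,0,0,0,2,0,0,0,0,0,0,2,0,0,0,2,0,0,2]
Step 15: insert k at [21, 29, 33, 35, 38] -> counters=[0,0,0,0,0,0,0,0,0,0,0,0,0,0,0,2,0,0,0,0,0,1,0,0,0,0,0,0,0,1,2,0,0,1,0,1,0,2,1,0,0,2,0,0,2]
Step 16: insert q at [1, 10, 11, 23, 24] -> counters=[0,1,0,0,0,0,0,0,0,0,1,1,0,0,0,2,0,0,0,0,0,1,0,1,1,0,0,0,0,1,2,0,0,1,0,1,0,2,1,0,0,2,0,0,2]
Step 17: delete k at [21, 29, 33, 35, 38] -> counters=[0,1,0,0,0,0,0,0,0,0,1,1,0,0,0,2,0,0,0,0,0,0,0,1,1,0,0,0,0,0,2,0,0,0,0,0,0,2,0,0,0,2,0,0,2]
Step 18: insert cjk at [8, 14, 19, 35, 40] -> counters=[0,1,0,0,0,0,0,0,1,0,1,1,0,0,1,2,0,0,0,1,0,0,0,1,1,0,0,0,0,0,2,0,0,0,0,1,0,2,0,0,1,2,0,0,2]
Step 19: insert amr at [3, 11, 12, 22, 23] -> counters=[0,1,0,1,0,0,0,0,1,0,1,2,1,0,1,2,0,0,0,1,0,0,1,2,1,0,0,0,0,0,2,0,0,0,0,1,0,2,0,0,1,2,0,0,2]
Step 20: insert cjk at [8, 14, 19, 35, 40] -> counters=[0,1,0,1,0,0,0,0,2,0,1,2,1,0,2,2,0,0,0,2,0,0,1,2,1,0,0,0,0,0,2,0,0,0,0,2,0,2,0,0,2,2,0,0,2]
Step 21: insert k at [21, 29, 33, 35, 38] -> counters=[0,1,0,1,0,0,0,0,2,0,1,2,1,0,2,2,0,0,0,2,0,1,1,2,1,0,0,0,0,1,2,0,0,1,0,3,0,2,1,0,2,2,0,0,2]
Step 22: insert c at [15, 30, 37, 41, 44] -> counters=[0,1,0,1,0,0,0,0,2,0,1,2,1,0,2,3,0,0,0,2,0,1,1,2,1,0,0,0,0,1,3,0,0,1,0,3,0,3,1,0,2,3,0,0,3]
Step 23: delete cjk at [8, 14, 19, 35, 40] -> counters=[0,1,0,1,0,0,0,0,1,0,1,2,1,0,1,3,0,0,0,1,0,1,1,2,1,0,0,0,0,1,3,0,0,1,0,2,0,3,1,0,1,3,0,0,3]
Step 24: insert cjk at [8, 14, 19, 35, 40] -> counters=[0,1,0,1,0,0,0,0,2,0,1,2,1,0,2,3,0,0,0,2,0,1,1,2,1,0,0,0,0,1,3,0,0,1,0,3,0,3,1,0,2,3,0,0,3]
Step 25: insert c at [15, 30, 37, 41, 44] -> counters=[0,1,0,1,0,0,0,0,2,0,1,2,1,0,2,4,0,0,0,2,0,1,1,2,1,0,0,0,0,1,4,0,0,1,0,3,0,4,1,0,2,4,0,0,4]
Final counters=[0,1,0,1,0,0,0,0,2,0,1,2,1,0,2,4,0,0,0,2,0,1,1,2,1,0,0,0,0,1,4,0,0,1,0,3,0,4,1,0,2,4,0,0,4] -> counters[33]=1

Answer: 1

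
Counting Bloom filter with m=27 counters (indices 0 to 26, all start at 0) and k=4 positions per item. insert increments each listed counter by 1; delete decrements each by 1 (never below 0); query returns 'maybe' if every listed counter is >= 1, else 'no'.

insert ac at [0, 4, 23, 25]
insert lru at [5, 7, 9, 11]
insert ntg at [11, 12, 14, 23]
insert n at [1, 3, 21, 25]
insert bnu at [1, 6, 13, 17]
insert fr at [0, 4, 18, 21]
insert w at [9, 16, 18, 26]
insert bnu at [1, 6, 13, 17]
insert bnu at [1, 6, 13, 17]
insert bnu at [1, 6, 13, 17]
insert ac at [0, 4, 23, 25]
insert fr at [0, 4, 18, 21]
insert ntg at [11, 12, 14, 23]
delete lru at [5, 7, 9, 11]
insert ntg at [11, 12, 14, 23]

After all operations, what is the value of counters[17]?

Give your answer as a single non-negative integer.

Step 1: insert ac at [0, 4, 23, 25] -> counters=[1,0,0,0,1,0,0,0,0,0,0,0,0,0,0,0,0,0,0,0,0,0,0,1,0,1,0]
Step 2: insert lru at [5, 7, 9, 11] -> counters=[1,0,0,0,1,1,0,1,0,1,0,1,0,0,0,0,0,0,0,0,0,0,0,1,0,1,0]
Step 3: insert ntg at [11, 12, 14, 23] -> counters=[1,0,0,0,1,1,0,1,0,1,0,2,1,0,1,0,0,0,0,0,0,0,0,2,0,1,0]
Step 4: insert n at [1, 3, 21, 25] -> counters=[1,1,0,1,1,1,0,1,0,1,0,2,1,0,1,0,0,0,0,0,0,1,0,2,0,2,0]
Step 5: insert bnu at [1, 6, 13, 17] -> counters=[1,2,0,1,1,1,1,1,0,1,0,2,1,1,1,0,0,1,0,0,0,1,0,2,0,2,0]
Step 6: insert fr at [0, 4, 18, 21] -> counters=[2,2,0,1,2,1,1,1,0,1,0,2,1,1,1,0,0,1,1,0,0,2,0,2,0,2,0]
Step 7: insert w at [9, 16, 18, 26] -> counters=[2,2,0,1,2,1,1,1,0,2,0,2,1,1,1,0,1,1,2,0,0,2,0,2,0,2,1]
Step 8: insert bnu at [1, 6, 13, 17] -> counters=[2,3,0,1,2,1,2,1,0,2,0,2,1,2,1,0,1,2,2,0,0,2,0,2,0,2,1]
Step 9: insert bnu at [1, 6, 13, 17] -> counters=[2,4,0,1,2,1,3,1,0,2,0,2,1,3,1,0,1,3,2,0,0,2,0,2,0,2,1]
Step 10: insert bnu at [1, 6, 13, 17] -> counters=[2,5,0,1,2,1,4,1,0,2,0,2,1,4,1,0,1,4,2,0,0,2,0,2,0,2,1]
Step 11: insert ac at [0, 4, 23, 25] -> counters=[3,5,0,1,3,1,4,1,0,2,0,2,1,4,1,0,1,4,2,0,0,2,0,3,0,3,1]
Step 12: insert fr at [0, 4, 18, 21] -> counters=[4,5,0,1,4,1,4,1,0,2,0,2,1,4,1,0,1,4,3,0,0,3,0,3,0,3,1]
Step 13: insert ntg at [11, 12, 14, 23] -> counters=[4,5,0,1,4,1,4,1,0,2,0,3,2,4,2,0,1,4,3,0,0,3,0,4,0,3,1]
Step 14: delete lru at [5, 7, 9, 11] -> counters=[4,5,0,1,4,0,4,0,0,1,0,2,2,4,2,0,1,4,3,0,0,3,0,4,0,3,1]
Step 15: insert ntg at [11, 12, 14, 23] -> counters=[4,5,0,1,4,0,4,0,0,1,0,3,3,4,3,0,1,4,3,0,0,3,0,5,0,3,1]
Final counters=[4,5,0,1,4,0,4,0,0,1,0,3,3,4,3,0,1,4,3,0,0,3,0,5,0,3,1] -> counters[17]=4

Answer: 4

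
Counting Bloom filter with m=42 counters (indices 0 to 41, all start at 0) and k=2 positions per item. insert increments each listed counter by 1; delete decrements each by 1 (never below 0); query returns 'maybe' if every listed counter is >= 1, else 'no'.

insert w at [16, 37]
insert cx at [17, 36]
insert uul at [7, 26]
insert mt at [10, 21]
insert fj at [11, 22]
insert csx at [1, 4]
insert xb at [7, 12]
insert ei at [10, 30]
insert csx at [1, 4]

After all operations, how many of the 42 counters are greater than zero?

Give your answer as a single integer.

Answer: 14

Derivation:
Step 1: insert w at [16, 37] -> counters=[0,0,0,0,0,0,0,0,0,0,0,0,0,0,0,0,1,0,0,0,0,0,0,0,0,0,0,0,0,0,0,0,0,0,0,0,0,1,0,0,0,0]
Step 2: insert cx at [17, 36] -> counters=[0,0,0,0,0,0,0,0,0,0,0,0,0,0,0,0,1,1,0,0,0,0,0,0,0,0,0,0,0,0,0,0,0,0,0,0,1,1,0,0,0,0]
Step 3: insert uul at [7, 26] -> counters=[0,0,0,0,0,0,0,1,0,0,0,0,0,0,0,0,1,1,0,0,0,0,0,0,0,0,1,0,0,0,0,0,0,0,0,0,1,1,0,0,0,0]
Step 4: insert mt at [10, 21] -> counters=[0,0,0,0,0,0,0,1,0,0,1,0,0,0,0,0,1,1,0,0,0,1,0,0,0,0,1,0,0,0,0,0,0,0,0,0,1,1,0,0,0,0]
Step 5: insert fj at [11, 22] -> counters=[0,0,0,0,0,0,0,1,0,0,1,1,0,0,0,0,1,1,0,0,0,1,1,0,0,0,1,0,0,0,0,0,0,0,0,0,1,1,0,0,0,0]
Step 6: insert csx at [1, 4] -> counters=[0,1,0,0,1,0,0,1,0,0,1,1,0,0,0,0,1,1,0,0,0,1,1,0,0,0,1,0,0,0,0,0,0,0,0,0,1,1,0,0,0,0]
Step 7: insert xb at [7, 12] -> counters=[0,1,0,0,1,0,0,2,0,0,1,1,1,0,0,0,1,1,0,0,0,1,1,0,0,0,1,0,0,0,0,0,0,0,0,0,1,1,0,0,0,0]
Step 8: insert ei at [10, 30] -> counters=[0,1,0,0,1,0,0,2,0,0,2,1,1,0,0,0,1,1,0,0,0,1,1,0,0,0,1,0,0,0,1,0,0,0,0,0,1,1,0,0,0,0]
Step 9: insert csx at [1, 4] -> counters=[0,2,0,0,2,0,0,2,0,0,2,1,1,0,0,0,1,1,0,0,0,1,1,0,0,0,1,0,0,0,1,0,0,0,0,0,1,1,0,0,0,0]
Final counters=[0,2,0,0,2,0,0,2,0,0,2,1,1,0,0,0,1,1,0,0,0,1,1,0,0,0,1,0,0,0,1,0,0,0,0,0,1,1,0,0,0,0] -> 14 nonzero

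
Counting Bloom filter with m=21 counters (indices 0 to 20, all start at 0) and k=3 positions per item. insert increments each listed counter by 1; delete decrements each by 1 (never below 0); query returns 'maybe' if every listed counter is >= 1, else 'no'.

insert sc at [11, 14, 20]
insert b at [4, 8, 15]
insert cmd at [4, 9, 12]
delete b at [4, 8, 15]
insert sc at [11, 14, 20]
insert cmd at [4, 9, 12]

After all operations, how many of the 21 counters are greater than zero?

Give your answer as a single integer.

Answer: 6

Derivation:
Step 1: insert sc at [11, 14, 20] -> counters=[0,0,0,0,0,0,0,0,0,0,0,1,0,0,1,0,0,0,0,0,1]
Step 2: insert b at [4, 8, 15] -> counters=[0,0,0,0,1,0,0,0,1,0,0,1,0,0,1,1,0,0,0,0,1]
Step 3: insert cmd at [4, 9, 12] -> counters=[0,0,0,0,2,0,0,0,1,1,0,1,1,0,1,1,0,0,0,0,1]
Step 4: delete b at [4, 8, 15] -> counters=[0,0,0,0,1,0,0,0,0,1,0,1,1,0,1,0,0,0,0,0,1]
Step 5: insert sc at [11, 14, 20] -> counters=[0,0,0,0,1,0,0,0,0,1,0,2,1,0,2,0,0,0,0,0,2]
Step 6: insert cmd at [4, 9, 12] -> counters=[0,0,0,0,2,0,0,0,0,2,0,2,2,0,2,0,0,0,0,0,2]
Final counters=[0,0,0,0,2,0,0,0,0,2,0,2,2,0,2,0,0,0,0,0,2] -> 6 nonzero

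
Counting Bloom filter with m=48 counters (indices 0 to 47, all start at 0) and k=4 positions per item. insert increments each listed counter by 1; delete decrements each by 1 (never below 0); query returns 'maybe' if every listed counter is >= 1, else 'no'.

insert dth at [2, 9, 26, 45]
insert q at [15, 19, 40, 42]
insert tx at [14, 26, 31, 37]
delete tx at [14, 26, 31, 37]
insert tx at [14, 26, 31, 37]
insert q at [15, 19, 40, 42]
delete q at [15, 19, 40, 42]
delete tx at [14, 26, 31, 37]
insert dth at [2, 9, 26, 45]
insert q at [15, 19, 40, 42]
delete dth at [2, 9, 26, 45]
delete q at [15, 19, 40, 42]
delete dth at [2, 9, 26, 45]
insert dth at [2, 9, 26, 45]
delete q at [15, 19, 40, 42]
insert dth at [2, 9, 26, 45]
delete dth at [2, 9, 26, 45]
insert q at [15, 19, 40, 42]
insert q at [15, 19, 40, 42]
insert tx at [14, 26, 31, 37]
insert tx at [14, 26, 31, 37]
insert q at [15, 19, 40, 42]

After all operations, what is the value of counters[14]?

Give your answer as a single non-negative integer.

Step 1: insert dth at [2, 9, 26, 45] -> counters=[0,0,1,0,0,0,0,0,0,1,0,0,0,0,0,0,0,0,0,0,0,0,0,0,0,0,1,0,0,0,0,0,0,0,0,0,0,0,0,0,0,0,0,0,0,1,0,0]
Step 2: insert q at [15, 19, 40, 42] -> counters=[0,0,1,0,0,0,0,0,0,1,0,0,0,0,0,1,0,0,0,1,0,0,0,0,0,0,1,0,0,0,0,0,0,0,0,0,0,0,0,0,1,0,1,0,0,1,0,0]
Step 3: insert tx at [14, 26, 31, 37] -> counters=[0,0,1,0,0,0,0,0,0,1,0,0,0,0,1,1,0,0,0,1,0,0,0,0,0,0,2,0,0,0,0,1,0,0,0,0,0,1,0,0,1,0,1,0,0,1,0,0]
Step 4: delete tx at [14, 26, 31, 37] -> counters=[0,0,1,0,0,0,0,0,0,1,0,0,0,0,0,1,0,0,0,1,0,0,0,0,0,0,1,0,0,0,0,0,0,0,0,0,0,0,0,0,1,0,1,0,0,1,0,0]
Step 5: insert tx at [14, 26, 31, 37] -> counters=[0,0,1,0,0,0,0,0,0,1,0,0,0,0,1,1,0,0,0,1,0,0,0,0,0,0,2,0,0,0,0,1,0,0,0,0,0,1,0,0,1,0,1,0,0,1,0,0]
Step 6: insert q at [15, 19, 40, 42] -> counters=[0,0,1,0,0,0,0,0,0,1,0,0,0,0,1,2,0,0,0,2,0,0,0,0,0,0,2,0,0,0,0,1,0,0,0,0,0,1,0,0,2,0,2,0,0,1,0,0]
Step 7: delete q at [15, 19, 40, 42] -> counters=[0,0,1,0,0,0,0,0,0,1,0,0,0,0,1,1,0,0,0,1,0,0,0,0,0,0,2,0,0,0,0,1,0,0,0,0,0,1,0,0,1,0,1,0,0,1,0,0]
Step 8: delete tx at [14, 26, 31, 37] -> counters=[0,0,1,0,0,0,0,0,0,1,0,0,0,0,0,1,0,0,0,1,0,0,0,0,0,0,1,0,0,0,0,0,0,0,0,0,0,0,0,0,1,0,1,0,0,1,0,0]
Step 9: insert dth at [2, 9, 26, 45] -> counters=[0,0,2,0,0,0,0,0,0,2,0,0,0,0,0,1,0,0,0,1,0,0,0,0,0,0,2,0,0,0,0,0,0,0,0,0,0,0,0,0,1,0,1,0,0,2,0,0]
Step 10: insert q at [15, 19, 40, 42] -> counters=[0,0,2,0,0,0,0,0,0,2,0,0,0,0,0,2,0,0,0,2,0,0,0,0,0,0,2,0,0,0,0,0,0,0,0,0,0,0,0,0,2,0,2,0,0,2,0,0]
Step 11: delete dth at [2, 9, 26, 45] -> counters=[0,0,1,0,0,0,0,0,0,1,0,0,0,0,0,2,0,0,0,2,0,0,0,0,0,0,1,0,0,0,0,0,0,0,0,0,0,0,0,0,2,0,2,0,0,1,0,0]
Step 12: delete q at [15, 19, 40, 42] -> counters=[0,0,1,0,0,0,0,0,0,1,0,0,0,0,0,1,0,0,0,1,0,0,0,0,0,0,1,0,0,0,0,0,0,0,0,0,0,0,0,0,1,0,1,0,0,1,0,0]
Step 13: delete dth at [2, 9, 26, 45] -> counters=[0,0,0,0,0,0,0,0,0,0,0,0,0,0,0,1,0,0,0,1,0,0,0,0,0,0,0,0,0,0,0,0,0,0,0,0,0,0,0,0,1,0,1,0,0,0,0,0]
Step 14: insert dth at [2, 9, 26, 45] -> counters=[0,0,1,0,0,0,0,0,0,1,0,0,0,0,0,1,0,0,0,1,0,0,0,0,0,0,1,0,0,0,0,0,0,0,0,0,0,0,0,0,1,0,1,0,0,1,0,0]
Step 15: delete q at [15, 19, 40, 42] -> counters=[0,0,1,0,0,0,0,0,0,1,0,0,0,0,0,0,0,0,0,0,0,0,0,0,0,0,1,0,0,0,0,0,0,0,0,0,0,0,0,0,0,0,0,0,0,1,0,0]
Step 16: insert dth at [2, 9, 26, 45] -> counters=[0,0,2,0,0,0,0,0,0,2,0,0,0,0,0,0,0,0,0,0,0,0,0,0,0,0,2,0,0,0,0,0,0,0,0,0,0,0,0,0,0,0,0,0,0,2,0,0]
Step 17: delete dth at [2, 9, 26, 45] -> counters=[0,0,1,0,0,0,0,0,0,1,0,0,0,0,0,0,0,0,0,0,0,0,0,0,0,0,1,0,0,0,0,0,0,0,0,0,0,0,0,0,0,0,0,0,0,1,0,0]
Step 18: insert q at [15, 19, 40, 42] -> counters=[0,0,1,0,0,0,0,0,0,1,0,0,0,0,0,1,0,0,0,1,0,0,0,0,0,0,1,0,0,0,0,0,0,0,0,0,0,0,0,0,1,0,1,0,0,1,0,0]
Step 19: insert q at [15, 19, 40, 42] -> counters=[0,0,1,0,0,0,0,0,0,1,0,0,0,0,0,2,0,0,0,2,0,0,0,0,0,0,1,0,0,0,0,0,0,0,0,0,0,0,0,0,2,0,2,0,0,1,0,0]
Step 20: insert tx at [14, 26, 31, 37] -> counters=[0,0,1,0,0,0,0,0,0,1,0,0,0,0,1,2,0,0,0,2,0,0,0,0,0,0,2,0,0,0,0,1,0,0,0,0,0,1,0,0,2,0,2,0,0,1,0,0]
Step 21: insert tx at [14, 26, 31, 37] -> counters=[0,0,1,0,0,0,0,0,0,1,0,0,0,0,2,2,0,0,0,2,0,0,0,0,0,0,3,0,0,0,0,2,0,0,0,0,0,2,0,0,2,0,2,0,0,1,0,0]
Step 22: insert q at [15, 19, 40, 42] -> counters=[0,0,1,0,0,0,0,0,0,1,0,0,0,0,2,3,0,0,0,3,0,0,0,0,0,0,3,0,0,0,0,2,0,0,0,0,0,2,0,0,3,0,3,0,0,1,0,0]
Final counters=[0,0,1,0,0,0,0,0,0,1,0,0,0,0,2,3,0,0,0,3,0,0,0,0,0,0,3,0,0,0,0,2,0,0,0,0,0,2,0,0,3,0,3,0,0,1,0,0] -> counters[14]=2

Answer: 2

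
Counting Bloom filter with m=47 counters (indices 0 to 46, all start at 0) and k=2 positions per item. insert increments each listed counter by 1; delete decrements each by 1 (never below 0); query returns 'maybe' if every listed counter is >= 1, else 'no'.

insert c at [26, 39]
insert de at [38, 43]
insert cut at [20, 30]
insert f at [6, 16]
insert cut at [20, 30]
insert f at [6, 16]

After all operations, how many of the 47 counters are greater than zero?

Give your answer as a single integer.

Step 1: insert c at [26, 39] -> counters=[0,0,0,0,0,0,0,0,0,0,0,0,0,0,0,0,0,0,0,0,0,0,0,0,0,0,1,0,0,0,0,0,0,0,0,0,0,0,0,1,0,0,0,0,0,0,0]
Step 2: insert de at [38, 43] -> counters=[0,0,0,0,0,0,0,0,0,0,0,0,0,0,0,0,0,0,0,0,0,0,0,0,0,0,1,0,0,0,0,0,0,0,0,0,0,0,1,1,0,0,0,1,0,0,0]
Step 3: insert cut at [20, 30] -> counters=[0,0,0,0,0,0,0,0,0,0,0,0,0,0,0,0,0,0,0,0,1,0,0,0,0,0,1,0,0,0,1,0,0,0,0,0,0,0,1,1,0,0,0,1,0,0,0]
Step 4: insert f at [6, 16] -> counters=[0,0,0,0,0,0,1,0,0,0,0,0,0,0,0,0,1,0,0,0,1,0,0,0,0,0,1,0,0,0,1,0,0,0,0,0,0,0,1,1,0,0,0,1,0,0,0]
Step 5: insert cut at [20, 30] -> counters=[0,0,0,0,0,0,1,0,0,0,0,0,0,0,0,0,1,0,0,0,2,0,0,0,0,0,1,0,0,0,2,0,0,0,0,0,0,0,1,1,0,0,0,1,0,0,0]
Step 6: insert f at [6, 16] -> counters=[0,0,0,0,0,0,2,0,0,0,0,0,0,0,0,0,2,0,0,0,2,0,0,0,0,0,1,0,0,0,2,0,0,0,0,0,0,0,1,1,0,0,0,1,0,0,0]
Final counters=[0,0,0,0,0,0,2,0,0,0,0,0,0,0,0,0,2,0,0,0,2,0,0,0,0,0,1,0,0,0,2,0,0,0,0,0,0,0,1,1,0,0,0,1,0,0,0] -> 8 nonzero

Answer: 8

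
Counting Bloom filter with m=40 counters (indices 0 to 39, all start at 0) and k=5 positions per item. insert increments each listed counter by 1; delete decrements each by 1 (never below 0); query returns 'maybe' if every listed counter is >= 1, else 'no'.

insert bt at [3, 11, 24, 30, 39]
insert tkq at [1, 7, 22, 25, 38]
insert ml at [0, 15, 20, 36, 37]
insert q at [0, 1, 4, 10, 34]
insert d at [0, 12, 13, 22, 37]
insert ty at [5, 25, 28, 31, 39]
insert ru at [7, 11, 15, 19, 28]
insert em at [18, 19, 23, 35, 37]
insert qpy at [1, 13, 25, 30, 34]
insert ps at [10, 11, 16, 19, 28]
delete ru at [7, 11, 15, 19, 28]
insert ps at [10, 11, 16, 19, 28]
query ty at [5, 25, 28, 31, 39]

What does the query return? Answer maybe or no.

Answer: maybe

Derivation:
Step 1: insert bt at [3, 11, 24, 30, 39] -> counters=[0,0,0,1,0,0,0,0,0,0,0,1,0,0,0,0,0,0,0,0,0,0,0,0,1,0,0,0,0,0,1,0,0,0,0,0,0,0,0,1]
Step 2: insert tkq at [1, 7, 22, 25, 38] -> counters=[0,1,0,1,0,0,0,1,0,0,0,1,0,0,0,0,0,0,0,0,0,0,1,0,1,1,0,0,0,0,1,0,0,0,0,0,0,0,1,1]
Step 3: insert ml at [0, 15, 20, 36, 37] -> counters=[1,1,0,1,0,0,0,1,0,0,0,1,0,0,0,1,0,0,0,0,1,0,1,0,1,1,0,0,0,0,1,0,0,0,0,0,1,1,1,1]
Step 4: insert q at [0, 1, 4, 10, 34] -> counters=[2,2,0,1,1,0,0,1,0,0,1,1,0,0,0,1,0,0,0,0,1,0,1,0,1,1,0,0,0,0,1,0,0,0,1,0,1,1,1,1]
Step 5: insert d at [0, 12, 13, 22, 37] -> counters=[3,2,0,1,1,0,0,1,0,0,1,1,1,1,0,1,0,0,0,0,1,0,2,0,1,1,0,0,0,0,1,0,0,0,1,0,1,2,1,1]
Step 6: insert ty at [5, 25, 28, 31, 39] -> counters=[3,2,0,1,1,1,0,1,0,0,1,1,1,1,0,1,0,0,0,0,1,0,2,0,1,2,0,0,1,0,1,1,0,0,1,0,1,2,1,2]
Step 7: insert ru at [7, 11, 15, 19, 28] -> counters=[3,2,0,1,1,1,0,2,0,0,1,2,1,1,0,2,0,0,0,1,1,0,2,0,1,2,0,0,2,0,1,1,0,0,1,0,1,2,1,2]
Step 8: insert em at [18, 19, 23, 35, 37] -> counters=[3,2,0,1,1,1,0,2,0,0,1,2,1,1,0,2,0,0,1,2,1,0,2,1,1,2,0,0,2,0,1,1,0,0,1,1,1,3,1,2]
Step 9: insert qpy at [1, 13, 25, 30, 34] -> counters=[3,3,0,1,1,1,0,2,0,0,1,2,1,2,0,2,0,0,1,2,1,0,2,1,1,3,0,0,2,0,2,1,0,0,2,1,1,3,1,2]
Step 10: insert ps at [10, 11, 16, 19, 28] -> counters=[3,3,0,1,1,1,0,2,0,0,2,3,1,2,0,2,1,0,1,3,1,0,2,1,1,3,0,0,3,0,2,1,0,0,2,1,1,3,1,2]
Step 11: delete ru at [7, 11, 15, 19, 28] -> counters=[3,3,0,1,1,1,0,1,0,0,2,2,1,2,0,1,1,0,1,2,1,0,2,1,1,3,0,0,2,0,2,1,0,0,2,1,1,3,1,2]
Step 12: insert ps at [10, 11, 16, 19, 28] -> counters=[3,3,0,1,1,1,0,1,0,0,3,3,1,2,0,1,2,0,1,3,1,0,2,1,1,3,0,0,3,0,2,1,0,0,2,1,1,3,1,2]
Query ty: check counters[5]=1 counters[25]=3 counters[28]=3 counters[31]=1 counters[39]=2 -> maybe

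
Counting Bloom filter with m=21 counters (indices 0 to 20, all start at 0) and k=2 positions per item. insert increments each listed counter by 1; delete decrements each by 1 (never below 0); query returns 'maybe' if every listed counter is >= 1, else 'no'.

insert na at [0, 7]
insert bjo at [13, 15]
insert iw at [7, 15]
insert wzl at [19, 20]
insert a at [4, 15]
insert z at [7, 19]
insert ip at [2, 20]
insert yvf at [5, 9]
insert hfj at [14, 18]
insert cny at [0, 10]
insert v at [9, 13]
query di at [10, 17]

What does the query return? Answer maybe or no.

Answer: no

Derivation:
Step 1: insert na at [0, 7] -> counters=[1,0,0,0,0,0,0,1,0,0,0,0,0,0,0,0,0,0,0,0,0]
Step 2: insert bjo at [13, 15] -> counters=[1,0,0,0,0,0,0,1,0,0,0,0,0,1,0,1,0,0,0,0,0]
Step 3: insert iw at [7, 15] -> counters=[1,0,0,0,0,0,0,2,0,0,0,0,0,1,0,2,0,0,0,0,0]
Step 4: insert wzl at [19, 20] -> counters=[1,0,0,0,0,0,0,2,0,0,0,0,0,1,0,2,0,0,0,1,1]
Step 5: insert a at [4, 15] -> counters=[1,0,0,0,1,0,0,2,0,0,0,0,0,1,0,3,0,0,0,1,1]
Step 6: insert z at [7, 19] -> counters=[1,0,0,0,1,0,0,3,0,0,0,0,0,1,0,3,0,0,0,2,1]
Step 7: insert ip at [2, 20] -> counters=[1,0,1,0,1,0,0,3,0,0,0,0,0,1,0,3,0,0,0,2,2]
Step 8: insert yvf at [5, 9] -> counters=[1,0,1,0,1,1,0,3,0,1,0,0,0,1,0,3,0,0,0,2,2]
Step 9: insert hfj at [14, 18] -> counters=[1,0,1,0,1,1,0,3,0,1,0,0,0,1,1,3,0,0,1,2,2]
Step 10: insert cny at [0, 10] -> counters=[2,0,1,0,1,1,0,3,0,1,1,0,0,1,1,3,0,0,1,2,2]
Step 11: insert v at [9, 13] -> counters=[2,0,1,0,1,1,0,3,0,2,1,0,0,2,1,3,0,0,1,2,2]
Query di: check counters[10]=1 counters[17]=0 -> no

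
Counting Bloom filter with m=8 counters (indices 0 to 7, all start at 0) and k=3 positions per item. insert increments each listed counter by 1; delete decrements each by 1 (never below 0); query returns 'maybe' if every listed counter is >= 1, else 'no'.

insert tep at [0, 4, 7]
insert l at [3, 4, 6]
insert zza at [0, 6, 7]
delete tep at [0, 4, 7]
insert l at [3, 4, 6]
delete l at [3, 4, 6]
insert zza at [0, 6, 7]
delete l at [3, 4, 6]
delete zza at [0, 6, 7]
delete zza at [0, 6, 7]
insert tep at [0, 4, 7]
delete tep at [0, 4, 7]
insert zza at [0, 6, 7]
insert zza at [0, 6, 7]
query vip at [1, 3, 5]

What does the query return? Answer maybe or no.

Step 1: insert tep at [0, 4, 7] -> counters=[1,0,0,0,1,0,0,1]
Step 2: insert l at [3, 4, 6] -> counters=[1,0,0,1,2,0,1,1]
Step 3: insert zza at [0, 6, 7] -> counters=[2,0,0,1,2,0,2,2]
Step 4: delete tep at [0, 4, 7] -> counters=[1,0,0,1,1,0,2,1]
Step 5: insert l at [3, 4, 6] -> counters=[1,0,0,2,2,0,3,1]
Step 6: delete l at [3, 4, 6] -> counters=[1,0,0,1,1,0,2,1]
Step 7: insert zza at [0, 6, 7] -> counters=[2,0,0,1,1,0,3,2]
Step 8: delete l at [3, 4, 6] -> counters=[2,0,0,0,0,0,2,2]
Step 9: delete zza at [0, 6, 7] -> counters=[1,0,0,0,0,0,1,1]
Step 10: delete zza at [0, 6, 7] -> counters=[0,0,0,0,0,0,0,0]
Step 11: insert tep at [0, 4, 7] -> counters=[1,0,0,0,1,0,0,1]
Step 12: delete tep at [0, 4, 7] -> counters=[0,0,0,0,0,0,0,0]
Step 13: insert zza at [0, 6, 7] -> counters=[1,0,0,0,0,0,1,1]
Step 14: insert zza at [0, 6, 7] -> counters=[2,0,0,0,0,0,2,2]
Query vip: check counters[1]=0 counters[3]=0 counters[5]=0 -> no

Answer: no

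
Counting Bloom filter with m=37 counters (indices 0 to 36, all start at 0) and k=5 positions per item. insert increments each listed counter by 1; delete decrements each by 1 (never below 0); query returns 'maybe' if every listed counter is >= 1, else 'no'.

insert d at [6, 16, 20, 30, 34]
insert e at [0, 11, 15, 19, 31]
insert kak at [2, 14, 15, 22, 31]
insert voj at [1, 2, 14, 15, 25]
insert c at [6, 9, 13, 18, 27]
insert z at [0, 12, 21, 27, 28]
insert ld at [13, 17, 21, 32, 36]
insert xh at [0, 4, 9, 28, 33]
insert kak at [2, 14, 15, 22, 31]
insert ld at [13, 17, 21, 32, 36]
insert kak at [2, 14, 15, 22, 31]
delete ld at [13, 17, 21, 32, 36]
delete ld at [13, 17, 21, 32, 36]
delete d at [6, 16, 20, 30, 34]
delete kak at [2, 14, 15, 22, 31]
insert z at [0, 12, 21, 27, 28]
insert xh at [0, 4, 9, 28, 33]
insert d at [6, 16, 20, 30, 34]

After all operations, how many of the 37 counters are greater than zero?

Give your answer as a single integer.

Step 1: insert d at [6, 16, 20, 30, 34] -> counters=[0,0,0,0,0,0,1,0,0,0,0,0,0,0,0,0,1,0,0,0,1,0,0,0,0,0,0,0,0,0,1,0,0,0,1,0,0]
Step 2: insert e at [0, 11, 15, 19, 31] -> counters=[1,0,0,0,0,0,1,0,0,0,0,1,0,0,0,1,1,0,0,1,1,0,0,0,0,0,0,0,0,0,1,1,0,0,1,0,0]
Step 3: insert kak at [2, 14, 15, 22, 31] -> counters=[1,0,1,0,0,0,1,0,0,0,0,1,0,0,1,2,1,0,0,1,1,0,1,0,0,0,0,0,0,0,1,2,0,0,1,0,0]
Step 4: insert voj at [1, 2, 14, 15, 25] -> counters=[1,1,2,0,0,0,1,0,0,0,0,1,0,0,2,3,1,0,0,1,1,0,1,0,0,1,0,0,0,0,1,2,0,0,1,0,0]
Step 5: insert c at [6, 9, 13, 18, 27] -> counters=[1,1,2,0,0,0,2,0,0,1,0,1,0,1,2,3,1,0,1,1,1,0,1,0,0,1,0,1,0,0,1,2,0,0,1,0,0]
Step 6: insert z at [0, 12, 21, 27, 28] -> counters=[2,1,2,0,0,0,2,0,0,1,0,1,1,1,2,3,1,0,1,1,1,1,1,0,0,1,0,2,1,0,1,2,0,0,1,0,0]
Step 7: insert ld at [13, 17, 21, 32, 36] -> counters=[2,1,2,0,0,0,2,0,0,1,0,1,1,2,2,3,1,1,1,1,1,2,1,0,0,1,0,2,1,0,1,2,1,0,1,0,1]
Step 8: insert xh at [0, 4, 9, 28, 33] -> counters=[3,1,2,0,1,0,2,0,0,2,0,1,1,2,2,3,1,1,1,1,1,2,1,0,0,1,0,2,2,0,1,2,1,1,1,0,1]
Step 9: insert kak at [2, 14, 15, 22, 31] -> counters=[3,1,3,0,1,0,2,0,0,2,0,1,1,2,3,4,1,1,1,1,1,2,2,0,0,1,0,2,2,0,1,3,1,1,1,0,1]
Step 10: insert ld at [13, 17, 21, 32, 36] -> counters=[3,1,3,0,1,0,2,0,0,2,0,1,1,3,3,4,1,2,1,1,1,3,2,0,0,1,0,2,2,0,1,3,2,1,1,0,2]
Step 11: insert kak at [2, 14, 15, 22, 31] -> counters=[3,1,4,0,1,0,2,0,0,2,0,1,1,3,4,5,1,2,1,1,1,3,3,0,0,1,0,2,2,0,1,4,2,1,1,0,2]
Step 12: delete ld at [13, 17, 21, 32, 36] -> counters=[3,1,4,0,1,0,2,0,0,2,0,1,1,2,4,5,1,1,1,1,1,2,3,0,0,1,0,2,2,0,1,4,1,1,1,0,1]
Step 13: delete ld at [13, 17, 21, 32, 36] -> counters=[3,1,4,0,1,0,2,0,0,2,0,1,1,1,4,5,1,0,1,1,1,1,3,0,0,1,0,2,2,0,1,4,0,1,1,0,0]
Step 14: delete d at [6, 16, 20, 30, 34] -> counters=[3,1,4,0,1,0,1,0,0,2,0,1,1,1,4,5,0,0,1,1,0,1,3,0,0,1,0,2,2,0,0,4,0,1,0,0,0]
Step 15: delete kak at [2, 14, 15, 22, 31] -> counters=[3,1,3,0,1,0,1,0,0,2,0,1,1,1,3,4,0,0,1,1,0,1,2,0,0,1,0,2,2,0,0,3,0,1,0,0,0]
Step 16: insert z at [0, 12, 21, 27, 28] -> counters=[4,1,3,0,1,0,1,0,0,2,0,1,2,1,3,4,0,0,1,1,0,2,2,0,0,1,0,3,3,0,0,3,0,1,0,0,0]
Step 17: insert xh at [0, 4, 9, 28, 33] -> counters=[5,1,3,0,2,0,1,0,0,3,0,1,2,1,3,4,0,0,1,1,0,2,2,0,0,1,0,3,4,0,0,3,0,2,0,0,0]
Step 18: insert d at [6, 16, 20, 30, 34] -> counters=[5,1,3,0,2,0,2,0,0,3,0,1,2,1,3,4,1,0,1,1,1,2,2,0,0,1,0,3,4,0,1,3,0,2,1,0,0]
Final counters=[5,1,3,0,2,0,2,0,0,3,0,1,2,1,3,4,1,0,1,1,1,2,2,0,0,1,0,3,4,0,1,3,0,2,1,0,0] -> 24 nonzero

Answer: 24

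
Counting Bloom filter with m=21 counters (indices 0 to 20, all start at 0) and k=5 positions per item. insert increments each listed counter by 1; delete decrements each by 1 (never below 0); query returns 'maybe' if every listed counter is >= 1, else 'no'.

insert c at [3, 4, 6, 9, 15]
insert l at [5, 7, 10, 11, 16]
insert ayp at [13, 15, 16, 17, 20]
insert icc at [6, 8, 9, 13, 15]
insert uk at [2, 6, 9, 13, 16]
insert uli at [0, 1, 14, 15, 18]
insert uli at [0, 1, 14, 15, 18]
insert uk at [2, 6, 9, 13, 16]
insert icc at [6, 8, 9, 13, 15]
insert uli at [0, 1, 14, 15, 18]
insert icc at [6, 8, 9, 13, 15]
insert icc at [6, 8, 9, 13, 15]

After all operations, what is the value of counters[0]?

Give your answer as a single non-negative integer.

Step 1: insert c at [3, 4, 6, 9, 15] -> counters=[0,0,0,1,1,0,1,0,0,1,0,0,0,0,0,1,0,0,0,0,0]
Step 2: insert l at [5, 7, 10, 11, 16] -> counters=[0,0,0,1,1,1,1,1,0,1,1,1,0,0,0,1,1,0,0,0,0]
Step 3: insert ayp at [13, 15, 16, 17, 20] -> counters=[0,0,0,1,1,1,1,1,0,1,1,1,0,1,0,2,2,1,0,0,1]
Step 4: insert icc at [6, 8, 9, 13, 15] -> counters=[0,0,0,1,1,1,2,1,1,2,1,1,0,2,0,3,2,1,0,0,1]
Step 5: insert uk at [2, 6, 9, 13, 16] -> counters=[0,0,1,1,1,1,3,1,1,3,1,1,0,3,0,3,3,1,0,0,1]
Step 6: insert uli at [0, 1, 14, 15, 18] -> counters=[1,1,1,1,1,1,3,1,1,3,1,1,0,3,1,4,3,1,1,0,1]
Step 7: insert uli at [0, 1, 14, 15, 18] -> counters=[2,2,1,1,1,1,3,1,1,3,1,1,0,3,2,5,3,1,2,0,1]
Step 8: insert uk at [2, 6, 9, 13, 16] -> counters=[2,2,2,1,1,1,4,1,1,4,1,1,0,4,2,5,4,1,2,0,1]
Step 9: insert icc at [6, 8, 9, 13, 15] -> counters=[2,2,2,1,1,1,5,1,2,5,1,1,0,5,2,6,4,1,2,0,1]
Step 10: insert uli at [0, 1, 14, 15, 18] -> counters=[3,3,2,1,1,1,5,1,2,5,1,1,0,5,3,7,4,1,3,0,1]
Step 11: insert icc at [6, 8, 9, 13, 15] -> counters=[3,3,2,1,1,1,6,1,3,6,1,1,0,6,3,8,4,1,3,0,1]
Step 12: insert icc at [6, 8, 9, 13, 15] -> counters=[3,3,2,1,1,1,7,1,4,7,1,1,0,7,3,9,4,1,3,0,1]
Final counters=[3,3,2,1,1,1,7,1,4,7,1,1,0,7,3,9,4,1,3,0,1] -> counters[0]=3

Answer: 3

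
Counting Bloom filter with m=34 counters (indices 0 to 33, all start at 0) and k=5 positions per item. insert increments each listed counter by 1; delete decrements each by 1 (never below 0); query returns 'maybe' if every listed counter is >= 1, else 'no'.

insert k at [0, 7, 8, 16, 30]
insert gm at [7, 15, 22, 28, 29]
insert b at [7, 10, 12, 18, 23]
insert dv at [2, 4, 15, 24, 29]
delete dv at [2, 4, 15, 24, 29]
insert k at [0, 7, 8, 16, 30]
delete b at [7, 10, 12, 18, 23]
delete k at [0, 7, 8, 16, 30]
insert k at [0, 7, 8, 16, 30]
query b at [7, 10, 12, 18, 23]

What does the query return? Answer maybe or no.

Step 1: insert k at [0, 7, 8, 16, 30] -> counters=[1,0,0,0,0,0,0,1,1,0,0,0,0,0,0,0,1,0,0,0,0,0,0,0,0,0,0,0,0,0,1,0,0,0]
Step 2: insert gm at [7, 15, 22, 28, 29] -> counters=[1,0,0,0,0,0,0,2,1,0,0,0,0,0,0,1,1,0,0,0,0,0,1,0,0,0,0,0,1,1,1,0,0,0]
Step 3: insert b at [7, 10, 12, 18, 23] -> counters=[1,0,0,0,0,0,0,3,1,0,1,0,1,0,0,1,1,0,1,0,0,0,1,1,0,0,0,0,1,1,1,0,0,0]
Step 4: insert dv at [2, 4, 15, 24, 29] -> counters=[1,0,1,0,1,0,0,3,1,0,1,0,1,0,0,2,1,0,1,0,0,0,1,1,1,0,0,0,1,2,1,0,0,0]
Step 5: delete dv at [2, 4, 15, 24, 29] -> counters=[1,0,0,0,0,0,0,3,1,0,1,0,1,0,0,1,1,0,1,0,0,0,1,1,0,0,0,0,1,1,1,0,0,0]
Step 6: insert k at [0, 7, 8, 16, 30] -> counters=[2,0,0,0,0,0,0,4,2,0,1,0,1,0,0,1,2,0,1,0,0,0,1,1,0,0,0,0,1,1,2,0,0,0]
Step 7: delete b at [7, 10, 12, 18, 23] -> counters=[2,0,0,0,0,0,0,3,2,0,0,0,0,0,0,1,2,0,0,0,0,0,1,0,0,0,0,0,1,1,2,0,0,0]
Step 8: delete k at [0, 7, 8, 16, 30] -> counters=[1,0,0,0,0,0,0,2,1,0,0,0,0,0,0,1,1,0,0,0,0,0,1,0,0,0,0,0,1,1,1,0,0,0]
Step 9: insert k at [0, 7, 8, 16, 30] -> counters=[2,0,0,0,0,0,0,3,2,0,0,0,0,0,0,1,2,0,0,0,0,0,1,0,0,0,0,0,1,1,2,0,0,0]
Query b: check counters[7]=3 counters[10]=0 counters[12]=0 counters[18]=0 counters[23]=0 -> no

Answer: no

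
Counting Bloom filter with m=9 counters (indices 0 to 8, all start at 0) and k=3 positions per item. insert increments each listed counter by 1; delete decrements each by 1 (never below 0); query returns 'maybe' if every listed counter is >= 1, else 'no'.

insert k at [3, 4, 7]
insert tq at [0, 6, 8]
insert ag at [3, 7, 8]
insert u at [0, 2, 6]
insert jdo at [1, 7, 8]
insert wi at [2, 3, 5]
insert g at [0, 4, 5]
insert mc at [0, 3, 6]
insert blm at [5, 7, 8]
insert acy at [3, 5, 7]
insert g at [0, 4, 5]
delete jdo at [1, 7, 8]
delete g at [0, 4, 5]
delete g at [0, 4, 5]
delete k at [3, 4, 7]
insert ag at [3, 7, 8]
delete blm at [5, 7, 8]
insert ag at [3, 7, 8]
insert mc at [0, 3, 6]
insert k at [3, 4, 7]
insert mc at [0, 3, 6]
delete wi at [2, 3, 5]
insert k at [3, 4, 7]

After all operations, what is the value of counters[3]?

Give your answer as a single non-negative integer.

Answer: 9

Derivation:
Step 1: insert k at [3, 4, 7] -> counters=[0,0,0,1,1,0,0,1,0]
Step 2: insert tq at [0, 6, 8] -> counters=[1,0,0,1,1,0,1,1,1]
Step 3: insert ag at [3, 7, 8] -> counters=[1,0,0,2,1,0,1,2,2]
Step 4: insert u at [0, 2, 6] -> counters=[2,0,1,2,1,0,2,2,2]
Step 5: insert jdo at [1, 7, 8] -> counters=[2,1,1,2,1,0,2,3,3]
Step 6: insert wi at [2, 3, 5] -> counters=[2,1,2,3,1,1,2,3,3]
Step 7: insert g at [0, 4, 5] -> counters=[3,1,2,3,2,2,2,3,3]
Step 8: insert mc at [0, 3, 6] -> counters=[4,1,2,4,2,2,3,3,3]
Step 9: insert blm at [5, 7, 8] -> counters=[4,1,2,4,2,3,3,4,4]
Step 10: insert acy at [3, 5, 7] -> counters=[4,1,2,5,2,4,3,5,4]
Step 11: insert g at [0, 4, 5] -> counters=[5,1,2,5,3,5,3,5,4]
Step 12: delete jdo at [1, 7, 8] -> counters=[5,0,2,5,3,5,3,4,3]
Step 13: delete g at [0, 4, 5] -> counters=[4,0,2,5,2,4,3,4,3]
Step 14: delete g at [0, 4, 5] -> counters=[3,0,2,5,1,3,3,4,3]
Step 15: delete k at [3, 4, 7] -> counters=[3,0,2,4,0,3,3,3,3]
Step 16: insert ag at [3, 7, 8] -> counters=[3,0,2,5,0,3,3,4,4]
Step 17: delete blm at [5, 7, 8] -> counters=[3,0,2,5,0,2,3,3,3]
Step 18: insert ag at [3, 7, 8] -> counters=[3,0,2,6,0,2,3,4,4]
Step 19: insert mc at [0, 3, 6] -> counters=[4,0,2,7,0,2,4,4,4]
Step 20: insert k at [3, 4, 7] -> counters=[4,0,2,8,1,2,4,5,4]
Step 21: insert mc at [0, 3, 6] -> counters=[5,0,2,9,1,2,5,5,4]
Step 22: delete wi at [2, 3, 5] -> counters=[5,0,1,8,1,1,5,5,4]
Step 23: insert k at [3, 4, 7] -> counters=[5,0,1,9,2,1,5,6,4]
Final counters=[5,0,1,9,2,1,5,6,4] -> counters[3]=9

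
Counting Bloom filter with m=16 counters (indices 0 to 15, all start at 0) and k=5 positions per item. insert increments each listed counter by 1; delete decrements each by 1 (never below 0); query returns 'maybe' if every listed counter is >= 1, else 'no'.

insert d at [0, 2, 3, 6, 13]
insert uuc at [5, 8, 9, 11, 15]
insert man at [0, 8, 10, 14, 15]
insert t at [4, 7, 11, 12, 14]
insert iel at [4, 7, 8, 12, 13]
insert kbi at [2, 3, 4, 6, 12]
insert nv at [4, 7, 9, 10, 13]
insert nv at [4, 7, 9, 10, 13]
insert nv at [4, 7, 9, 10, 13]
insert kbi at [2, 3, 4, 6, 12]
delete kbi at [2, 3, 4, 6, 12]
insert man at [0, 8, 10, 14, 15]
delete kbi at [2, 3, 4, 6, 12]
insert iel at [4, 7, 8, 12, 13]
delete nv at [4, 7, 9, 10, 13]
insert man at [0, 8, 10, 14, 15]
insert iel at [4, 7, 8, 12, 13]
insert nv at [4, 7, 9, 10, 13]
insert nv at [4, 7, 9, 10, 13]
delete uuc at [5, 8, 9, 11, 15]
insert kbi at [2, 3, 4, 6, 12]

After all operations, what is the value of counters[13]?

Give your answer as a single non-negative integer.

Answer: 8

Derivation:
Step 1: insert d at [0, 2, 3, 6, 13] -> counters=[1,0,1,1,0,0,1,0,0,0,0,0,0,1,0,0]
Step 2: insert uuc at [5, 8, 9, 11, 15] -> counters=[1,0,1,1,0,1,1,0,1,1,0,1,0,1,0,1]
Step 3: insert man at [0, 8, 10, 14, 15] -> counters=[2,0,1,1,0,1,1,0,2,1,1,1,0,1,1,2]
Step 4: insert t at [4, 7, 11, 12, 14] -> counters=[2,0,1,1,1,1,1,1,2,1,1,2,1,1,2,2]
Step 5: insert iel at [4, 7, 8, 12, 13] -> counters=[2,0,1,1,2,1,1,2,3,1,1,2,2,2,2,2]
Step 6: insert kbi at [2, 3, 4, 6, 12] -> counters=[2,0,2,2,3,1,2,2,3,1,1,2,3,2,2,2]
Step 7: insert nv at [4, 7, 9, 10, 13] -> counters=[2,0,2,2,4,1,2,3,3,2,2,2,3,3,2,2]
Step 8: insert nv at [4, 7, 9, 10, 13] -> counters=[2,0,2,2,5,1,2,4,3,3,3,2,3,4,2,2]
Step 9: insert nv at [4, 7, 9, 10, 13] -> counters=[2,0,2,2,6,1,2,5,3,4,4,2,3,5,2,2]
Step 10: insert kbi at [2, 3, 4, 6, 12] -> counters=[2,0,3,3,7,1,3,5,3,4,4,2,4,5,2,2]
Step 11: delete kbi at [2, 3, 4, 6, 12] -> counters=[2,0,2,2,6,1,2,5,3,4,4,2,3,5,2,2]
Step 12: insert man at [0, 8, 10, 14, 15] -> counters=[3,0,2,2,6,1,2,5,4,4,5,2,3,5,3,3]
Step 13: delete kbi at [2, 3, 4, 6, 12] -> counters=[3,0,1,1,5,1,1,5,4,4,5,2,2,5,3,3]
Step 14: insert iel at [4, 7, 8, 12, 13] -> counters=[3,0,1,1,6,1,1,6,5,4,5,2,3,6,3,3]
Step 15: delete nv at [4, 7, 9, 10, 13] -> counters=[3,0,1,1,5,1,1,5,5,3,4,2,3,5,3,3]
Step 16: insert man at [0, 8, 10, 14, 15] -> counters=[4,0,1,1,5,1,1,5,6,3,5,2,3,5,4,4]
Step 17: insert iel at [4, 7, 8, 12, 13] -> counters=[4,0,1,1,6,1,1,6,7,3,5,2,4,6,4,4]
Step 18: insert nv at [4, 7, 9, 10, 13] -> counters=[4,0,1,1,7,1,1,7,7,4,6,2,4,7,4,4]
Step 19: insert nv at [4, 7, 9, 10, 13] -> counters=[4,0,1,1,8,1,1,8,7,5,7,2,4,8,4,4]
Step 20: delete uuc at [5, 8, 9, 11, 15] -> counters=[4,0,1,1,8,0,1,8,6,4,7,1,4,8,4,3]
Step 21: insert kbi at [2, 3, 4, 6, 12] -> counters=[4,0,2,2,9,0,2,8,6,4,7,1,5,8,4,3]
Final counters=[4,0,2,2,9,0,2,8,6,4,7,1,5,8,4,3] -> counters[13]=8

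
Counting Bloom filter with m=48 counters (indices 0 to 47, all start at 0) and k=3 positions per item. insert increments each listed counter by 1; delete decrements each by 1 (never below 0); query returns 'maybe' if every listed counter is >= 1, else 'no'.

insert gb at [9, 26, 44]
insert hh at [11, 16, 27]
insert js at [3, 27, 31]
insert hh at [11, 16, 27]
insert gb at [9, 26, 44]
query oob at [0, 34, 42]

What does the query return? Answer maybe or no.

Step 1: insert gb at [9, 26, 44] -> counters=[0,0,0,0,0,0,0,0,0,1,0,0,0,0,0,0,0,0,0,0,0,0,0,0,0,0,1,0,0,0,0,0,0,0,0,0,0,0,0,0,0,0,0,0,1,0,0,0]
Step 2: insert hh at [11, 16, 27] -> counters=[0,0,0,0,0,0,0,0,0,1,0,1,0,0,0,0,1,0,0,0,0,0,0,0,0,0,1,1,0,0,0,0,0,0,0,0,0,0,0,0,0,0,0,0,1,0,0,0]
Step 3: insert js at [3, 27, 31] -> counters=[0,0,0,1,0,0,0,0,0,1,0,1,0,0,0,0,1,0,0,0,0,0,0,0,0,0,1,2,0,0,0,1,0,0,0,0,0,0,0,0,0,0,0,0,1,0,0,0]
Step 4: insert hh at [11, 16, 27] -> counters=[0,0,0,1,0,0,0,0,0,1,0,2,0,0,0,0,2,0,0,0,0,0,0,0,0,0,1,3,0,0,0,1,0,0,0,0,0,0,0,0,0,0,0,0,1,0,0,0]
Step 5: insert gb at [9, 26, 44] -> counters=[0,0,0,1,0,0,0,0,0,2,0,2,0,0,0,0,2,0,0,0,0,0,0,0,0,0,2,3,0,0,0,1,0,0,0,0,0,0,0,0,0,0,0,0,2,0,0,0]
Query oob: check counters[0]=0 counters[34]=0 counters[42]=0 -> no

Answer: no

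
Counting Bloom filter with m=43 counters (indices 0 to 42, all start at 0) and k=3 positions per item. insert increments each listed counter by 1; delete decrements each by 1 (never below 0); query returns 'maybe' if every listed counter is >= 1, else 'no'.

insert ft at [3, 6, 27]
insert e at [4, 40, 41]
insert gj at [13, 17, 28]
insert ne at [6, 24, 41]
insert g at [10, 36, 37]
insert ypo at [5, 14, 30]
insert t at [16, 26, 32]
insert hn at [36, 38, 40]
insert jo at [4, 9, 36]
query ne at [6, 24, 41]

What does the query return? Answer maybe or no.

Answer: maybe

Derivation:
Step 1: insert ft at [3, 6, 27] -> counters=[0,0,0,1,0,0,1,0,0,0,0,0,0,0,0,0,0,0,0,0,0,0,0,0,0,0,0,1,0,0,0,0,0,0,0,0,0,0,0,0,0,0,0]
Step 2: insert e at [4, 40, 41] -> counters=[0,0,0,1,1,0,1,0,0,0,0,0,0,0,0,0,0,0,0,0,0,0,0,0,0,0,0,1,0,0,0,0,0,0,0,0,0,0,0,0,1,1,0]
Step 3: insert gj at [13, 17, 28] -> counters=[0,0,0,1,1,0,1,0,0,0,0,0,0,1,0,0,0,1,0,0,0,0,0,0,0,0,0,1,1,0,0,0,0,0,0,0,0,0,0,0,1,1,0]
Step 4: insert ne at [6, 24, 41] -> counters=[0,0,0,1,1,0,2,0,0,0,0,0,0,1,0,0,0,1,0,0,0,0,0,0,1,0,0,1,1,0,0,0,0,0,0,0,0,0,0,0,1,2,0]
Step 5: insert g at [10, 36, 37] -> counters=[0,0,0,1,1,0,2,0,0,0,1,0,0,1,0,0,0,1,0,0,0,0,0,0,1,0,0,1,1,0,0,0,0,0,0,0,1,1,0,0,1,2,0]
Step 6: insert ypo at [5, 14, 30] -> counters=[0,0,0,1,1,1,2,0,0,0,1,0,0,1,1,0,0,1,0,0,0,0,0,0,1,0,0,1,1,0,1,0,0,0,0,0,1,1,0,0,1,2,0]
Step 7: insert t at [16, 26, 32] -> counters=[0,0,0,1,1,1,2,0,0,0,1,0,0,1,1,0,1,1,0,0,0,0,0,0,1,0,1,1,1,0,1,0,1,0,0,0,1,1,0,0,1,2,0]
Step 8: insert hn at [36, 38, 40] -> counters=[0,0,0,1,1,1,2,0,0,0,1,0,0,1,1,0,1,1,0,0,0,0,0,0,1,0,1,1,1,0,1,0,1,0,0,0,2,1,1,0,2,2,0]
Step 9: insert jo at [4, 9, 36] -> counters=[0,0,0,1,2,1,2,0,0,1,1,0,0,1,1,0,1,1,0,0,0,0,0,0,1,0,1,1,1,0,1,0,1,0,0,0,3,1,1,0,2,2,0]
Query ne: check counters[6]=2 counters[24]=1 counters[41]=2 -> maybe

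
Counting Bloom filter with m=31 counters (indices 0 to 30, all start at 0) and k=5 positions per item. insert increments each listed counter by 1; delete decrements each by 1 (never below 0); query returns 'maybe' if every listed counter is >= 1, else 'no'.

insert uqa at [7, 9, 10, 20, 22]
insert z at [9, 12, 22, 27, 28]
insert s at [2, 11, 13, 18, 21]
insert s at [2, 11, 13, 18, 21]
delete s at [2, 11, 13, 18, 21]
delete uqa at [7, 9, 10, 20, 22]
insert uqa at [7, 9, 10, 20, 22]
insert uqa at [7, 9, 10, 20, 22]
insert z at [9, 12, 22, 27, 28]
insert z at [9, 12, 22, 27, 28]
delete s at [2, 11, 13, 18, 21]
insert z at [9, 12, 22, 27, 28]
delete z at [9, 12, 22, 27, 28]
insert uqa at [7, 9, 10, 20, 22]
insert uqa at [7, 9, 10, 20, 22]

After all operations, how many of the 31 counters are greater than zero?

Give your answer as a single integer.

Step 1: insert uqa at [7, 9, 10, 20, 22] -> counters=[0,0,0,0,0,0,0,1,0,1,1,0,0,0,0,0,0,0,0,0,1,0,1,0,0,0,0,0,0,0,0]
Step 2: insert z at [9, 12, 22, 27, 28] -> counters=[0,0,0,0,0,0,0,1,0,2,1,0,1,0,0,0,0,0,0,0,1,0,2,0,0,0,0,1,1,0,0]
Step 3: insert s at [2, 11, 13, 18, 21] -> counters=[0,0,1,0,0,0,0,1,0,2,1,1,1,1,0,0,0,0,1,0,1,1,2,0,0,0,0,1,1,0,0]
Step 4: insert s at [2, 11, 13, 18, 21] -> counters=[0,0,2,0,0,0,0,1,0,2,1,2,1,2,0,0,0,0,2,0,1,2,2,0,0,0,0,1,1,0,0]
Step 5: delete s at [2, 11, 13, 18, 21] -> counters=[0,0,1,0,0,0,0,1,0,2,1,1,1,1,0,0,0,0,1,0,1,1,2,0,0,0,0,1,1,0,0]
Step 6: delete uqa at [7, 9, 10, 20, 22] -> counters=[0,0,1,0,0,0,0,0,0,1,0,1,1,1,0,0,0,0,1,0,0,1,1,0,0,0,0,1,1,0,0]
Step 7: insert uqa at [7, 9, 10, 20, 22] -> counters=[0,0,1,0,0,0,0,1,0,2,1,1,1,1,0,0,0,0,1,0,1,1,2,0,0,0,0,1,1,0,0]
Step 8: insert uqa at [7, 9, 10, 20, 22] -> counters=[0,0,1,0,0,0,0,2,0,3,2,1,1,1,0,0,0,0,1,0,2,1,3,0,0,0,0,1,1,0,0]
Step 9: insert z at [9, 12, 22, 27, 28] -> counters=[0,0,1,0,0,0,0,2,0,4,2,1,2,1,0,0,0,0,1,0,2,1,4,0,0,0,0,2,2,0,0]
Step 10: insert z at [9, 12, 22, 27, 28] -> counters=[0,0,1,0,0,0,0,2,0,5,2,1,3,1,0,0,0,0,1,0,2,1,5,0,0,0,0,3,3,0,0]
Step 11: delete s at [2, 11, 13, 18, 21] -> counters=[0,0,0,0,0,0,0,2,0,5,2,0,3,0,0,0,0,0,0,0,2,0,5,0,0,0,0,3,3,0,0]
Step 12: insert z at [9, 12, 22, 27, 28] -> counters=[0,0,0,0,0,0,0,2,0,6,2,0,4,0,0,0,0,0,0,0,2,0,6,0,0,0,0,4,4,0,0]
Step 13: delete z at [9, 12, 22, 27, 28] -> counters=[0,0,0,0,0,0,0,2,0,5,2,0,3,0,0,0,0,0,0,0,2,0,5,0,0,0,0,3,3,0,0]
Step 14: insert uqa at [7, 9, 10, 20, 22] -> counters=[0,0,0,0,0,0,0,3,0,6,3,0,3,0,0,0,0,0,0,0,3,0,6,0,0,0,0,3,3,0,0]
Step 15: insert uqa at [7, 9, 10, 20, 22] -> counters=[0,0,0,0,0,0,0,4,0,7,4,0,3,0,0,0,0,0,0,0,4,0,7,0,0,0,0,3,3,0,0]
Final counters=[0,0,0,0,0,0,0,4,0,7,4,0,3,0,0,0,0,0,0,0,4,0,7,0,0,0,0,3,3,0,0] -> 8 nonzero

Answer: 8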